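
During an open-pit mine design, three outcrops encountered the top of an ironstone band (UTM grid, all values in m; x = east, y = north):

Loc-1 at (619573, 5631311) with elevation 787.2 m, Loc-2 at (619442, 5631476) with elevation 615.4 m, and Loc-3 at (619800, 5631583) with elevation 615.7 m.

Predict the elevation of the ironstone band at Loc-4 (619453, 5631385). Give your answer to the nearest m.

695 m

Two edge vectors: Loc-1→Loc-2 = (-131, 165, -171.8), Loc-1→Loc-3 = (227, 272, -171.5).
Normal n = (Loc-1→Loc-2) × (Loc-1→Loc-3) = (18432.1, -61465.1, -73087).
So ∂z/∂x = −n_x/n_z = 0.25219396 and ∂z/∂y = −n_y/n_z = −0.84098540.
Intercept c from Loc-1: 787.2 − 156252.57 + 4735850.34 = 4580384.97.
At (619453, 5631385): z = 156222.3 − 4735912.6 + 4580384.97 = 694.7 m.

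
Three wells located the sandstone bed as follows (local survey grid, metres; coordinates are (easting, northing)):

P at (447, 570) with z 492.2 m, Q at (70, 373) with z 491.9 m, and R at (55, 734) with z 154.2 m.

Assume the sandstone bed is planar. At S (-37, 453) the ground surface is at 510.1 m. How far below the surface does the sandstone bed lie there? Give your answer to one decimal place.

142.7 m

Let the plane be z = a·E + b·N + c.
Q−P: −377a − 197b = −0.3;  R−P: −392a + 164b = −338.
Solving gives a = 0.47921, b = −0.91555.
Then c = 492.2 − a·447 − b·570 = 799.85.
At (-37, 453): z_contact = −17.73 − 414.74 + 799.85 = 367.38 m.
Depth below ground = 510.1 − 367.38 = 142.7 m.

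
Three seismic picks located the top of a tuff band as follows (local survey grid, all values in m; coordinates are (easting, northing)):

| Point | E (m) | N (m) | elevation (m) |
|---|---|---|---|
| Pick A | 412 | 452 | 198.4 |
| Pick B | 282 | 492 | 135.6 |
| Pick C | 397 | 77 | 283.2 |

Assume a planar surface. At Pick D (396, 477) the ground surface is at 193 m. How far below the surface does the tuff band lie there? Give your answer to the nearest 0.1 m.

7.2 m

Two edge vectors: Pick A→Pick B = (-130, 40, -62.8), Pick A→Pick C = (-15, -375, 84.8).
Normal n = (Pick A→Pick B) × (Pick A→Pick C) = (-20158, 11966, 49350).
So ∂z/∂E = −n_x/n_z = 0.40847 and ∂z/∂N = −n_y/n_z = −0.24247.
Intercept c from Pick A: 198.4 − 168.29 + 109.60 = 139.71.
At (396, 477): z_contact = 161.75 − 115.66 + 139.71 = 185.80 m.
Depth below ground = 193 − 185.80 = 7.2 m.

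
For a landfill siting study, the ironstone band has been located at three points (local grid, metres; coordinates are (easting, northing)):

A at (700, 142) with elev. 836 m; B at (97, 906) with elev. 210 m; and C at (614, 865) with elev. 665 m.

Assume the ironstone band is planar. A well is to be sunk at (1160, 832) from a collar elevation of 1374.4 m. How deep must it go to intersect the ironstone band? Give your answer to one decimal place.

Two edge vectors: A→B = (-603, 764, -626), A→C = (-86, 723, -171).
Normal n = (A→B) × (A→C) = (321954, -49277, -370265).
So ∂z/∂E = −n_x/n_z = 0.869523 and ∂z/∂N = −n_y/n_z = −0.133086.
Intercept c from A: 836 − 608.67 + 18.90 = 246.23.
At (1160, 832): z_contact = 1008.65 − 110.73 + 246.23 = 1144.15 m.
Depth below ground = 1374.4 − 1144.15 = 230.2 m.

230.2 m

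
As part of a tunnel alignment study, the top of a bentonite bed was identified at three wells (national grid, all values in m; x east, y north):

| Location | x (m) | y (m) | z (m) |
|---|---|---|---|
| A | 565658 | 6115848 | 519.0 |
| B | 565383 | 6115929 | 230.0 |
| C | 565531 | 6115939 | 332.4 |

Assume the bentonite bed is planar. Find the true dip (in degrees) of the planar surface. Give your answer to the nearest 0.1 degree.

Let the plane be z = a·x + b·y + c.
B−A: −275a + 81b = −289;  C−A: −127a + 91b = −186.6.
Solving gives a = 0.75888, b = −0.99145.
Gradient magnitude |∇z| = √(a² + b²) = √(0.57590 + 0.98297) = 1.24855.
True dip = arctan(1.24855) = 51.3°, dipping toward NW (azimuth ≈ 323°).

51.3°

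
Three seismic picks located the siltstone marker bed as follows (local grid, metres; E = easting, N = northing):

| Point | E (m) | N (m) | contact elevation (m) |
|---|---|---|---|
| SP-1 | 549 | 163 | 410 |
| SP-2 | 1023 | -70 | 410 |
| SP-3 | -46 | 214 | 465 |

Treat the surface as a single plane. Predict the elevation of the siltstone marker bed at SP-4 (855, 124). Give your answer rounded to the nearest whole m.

Let the plane be z = a·E + b·N + c.
SP-2−SP-1: 474a − 233b = 0;  SP-3−SP-1: −595a + 51b = 55.
Solving gives a = −0.11196, b = −0.22776.
Then c = 410 − a·549 − b·163 = 508.59.
At (855, 124): z = −95.7 − 28.2 + 508.59 = 384.6 m.

385 m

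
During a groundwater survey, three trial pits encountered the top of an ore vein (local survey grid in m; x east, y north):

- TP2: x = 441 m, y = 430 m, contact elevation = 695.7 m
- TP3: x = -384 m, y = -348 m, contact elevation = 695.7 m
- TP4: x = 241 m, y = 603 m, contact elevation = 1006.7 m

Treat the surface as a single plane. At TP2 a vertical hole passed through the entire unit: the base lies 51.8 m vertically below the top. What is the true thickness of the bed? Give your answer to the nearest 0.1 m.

33.5 m

Let the plane be z = a·x + b·y + c.
TP3−TP2: −825a − 778b = 0;  TP4−TP2: −200a + 173b = 311.
Solving gives a = −0.81106, b = 0.86005.
|∇z| = √(a²+b²) = 1.18216, so dip δ = arctan(1.18216) = 49.77°.
True thickness = vertical thickness × cos δ = 51.8 × cos 49.77° = 33.5 m.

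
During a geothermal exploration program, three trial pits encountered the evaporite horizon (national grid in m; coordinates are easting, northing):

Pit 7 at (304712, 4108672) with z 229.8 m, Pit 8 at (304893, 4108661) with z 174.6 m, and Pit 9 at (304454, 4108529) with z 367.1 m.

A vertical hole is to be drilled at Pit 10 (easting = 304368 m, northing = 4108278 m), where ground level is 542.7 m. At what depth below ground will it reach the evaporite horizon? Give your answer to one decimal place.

54.7 m

Two edge vectors: Pit 7→Pit 8 = (181, -11, -55.2), Pit 7→Pit 9 = (-258, -143, 137.3).
Normal n = (Pit 7→Pit 8) × (Pit 7→Pit 9) = (-9403.9, -10609.7, -28721).
So ∂z/∂easting = −n_x/n_z = −0.327422444 and ∂z/∂northing = −n_y/n_z = −0.369405661.
Intercept c from Pit 7: 229.8 + 99769.55 + 1517766.70 = 1617766.05.
At (304368, 4108278): z_contact = −99656.91 − 1517621.15 + 1617766.05 = 487.98 m.
Depth below ground = 542.7 − 487.98 = 54.7 m.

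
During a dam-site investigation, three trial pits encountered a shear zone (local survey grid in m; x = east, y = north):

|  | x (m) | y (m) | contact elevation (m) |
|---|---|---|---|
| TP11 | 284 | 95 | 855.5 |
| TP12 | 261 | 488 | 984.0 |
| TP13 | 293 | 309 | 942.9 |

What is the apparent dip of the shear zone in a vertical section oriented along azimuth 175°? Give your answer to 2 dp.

16.82°

Let the plane be z = a·x + b·y + c.
TP12−TP11: −23a + 393b = 128.5;  TP13−TP11: 9a + 214b = 87.4.
Solving gives a = 0.80969, b = 0.37436.
Unit vector along 175° is (sin 175°, cos 175°) = (0.0872, -0.9962).
Slope in that direction = a·(0.0872) + b·(-0.9962) = −0.30236.
Apparent dip = arctan|0.30236| = 16.82° (true dip is 41.7°, so apparent ≤ true as expected).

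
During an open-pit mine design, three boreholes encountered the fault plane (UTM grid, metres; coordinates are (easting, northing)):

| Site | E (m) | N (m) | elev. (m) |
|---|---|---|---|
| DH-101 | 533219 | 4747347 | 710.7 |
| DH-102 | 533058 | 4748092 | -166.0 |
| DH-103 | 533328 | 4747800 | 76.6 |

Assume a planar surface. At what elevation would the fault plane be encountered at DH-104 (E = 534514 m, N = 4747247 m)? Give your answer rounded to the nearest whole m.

Let the plane be z = a·E + b·N + c.
DH-102−DH-101: −161a + 745b = −876.7;  DH-103−DH-101: 109a + 453b = −634.1.
Solving gives a = −0.48825987, b = −1.28229509.
Then c = 710.7 − a·533219 − b·4747347 = 6348559.87.
At (534514, 4747247): z = −260981.7 − 6087371.5 + 6348559.87 = 206.6 m.

207 m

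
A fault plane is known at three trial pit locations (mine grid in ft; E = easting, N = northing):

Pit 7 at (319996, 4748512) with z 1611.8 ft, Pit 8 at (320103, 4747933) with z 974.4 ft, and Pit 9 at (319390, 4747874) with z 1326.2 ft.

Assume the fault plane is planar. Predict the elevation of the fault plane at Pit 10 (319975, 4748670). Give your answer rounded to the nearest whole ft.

1781 ft

Two edge vectors: Pit 7→Pit 8 = (107, -579, -637.4), Pit 7→Pit 9 = (-606, -638, -285.6).
Normal n = (Pit 7→Pit 8) × (Pit 7→Pit 9) = (-241298.8, 416823.6, -419140).
So ∂z/∂E = −n_x/n_z = −0.57569977 and ∂z/∂N = −n_y/n_z = 0.99447345.
Intercept c from Pit 7: 1611.8 + 184221.62 − 4722269.09 = −4536435.67.
At (319975, 4748670): z = −184209.5 + 4722426.2 − 4536435.67 = 1781.0 ft.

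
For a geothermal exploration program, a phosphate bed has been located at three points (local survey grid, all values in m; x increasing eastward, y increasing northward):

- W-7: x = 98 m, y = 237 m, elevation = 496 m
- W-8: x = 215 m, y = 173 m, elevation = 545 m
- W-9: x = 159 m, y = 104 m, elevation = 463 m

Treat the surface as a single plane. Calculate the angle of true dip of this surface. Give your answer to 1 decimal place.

43.4°

Let the plane be z = a·x + b·y + c.
W-8−W-7: 117a − 64b = 49;  W-9−W-7: 61a − 133b = −33.
Solving gives a = 0.74024, b = 0.58763.
Gradient magnitude |∇z| = √(a² + b²) = √(0.54796 + 0.34531) = 0.94513.
True dip = arctan(0.94513) = 43.4°, dipping toward SW (azimuth ≈ 232°).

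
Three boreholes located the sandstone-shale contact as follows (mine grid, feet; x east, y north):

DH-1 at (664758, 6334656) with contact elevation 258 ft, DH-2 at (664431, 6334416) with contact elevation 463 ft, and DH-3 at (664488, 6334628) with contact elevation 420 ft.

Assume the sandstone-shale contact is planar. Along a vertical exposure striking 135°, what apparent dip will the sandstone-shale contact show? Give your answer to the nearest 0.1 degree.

Two edge vectors: DH-1→DH-2 = (-327, -240, 205), DH-1→DH-3 = (-270, -28, 162).
Normal n = (DH-1→DH-2) × (DH-1→DH-3) = (-33140, -2376, -55644).
So ∂z/∂x = −n_x/n_z = −0.59557 and ∂z/∂y = −n_y/n_z = −0.04270.
Unit vector along 135° is (sin 135°, cos 135°) = (0.7071, -0.7071).
Slope in that direction = a·(0.7071) + b·(-0.7071) = −0.39094.
Apparent dip = arctan|0.39094| = 21.4° (true dip is 30.8°, so apparent ≤ true as expected).

21.4°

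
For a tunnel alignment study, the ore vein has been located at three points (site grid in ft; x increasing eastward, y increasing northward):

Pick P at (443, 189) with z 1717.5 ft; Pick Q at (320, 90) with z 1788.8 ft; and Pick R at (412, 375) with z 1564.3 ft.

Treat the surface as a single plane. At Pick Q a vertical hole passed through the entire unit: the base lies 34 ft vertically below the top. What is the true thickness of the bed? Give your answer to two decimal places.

Let the plane be z = a·x + b·y + c.
Pick Q−Pick P: −123a − 99b = 71.3;  Pick R−Pick P: −31a + 186b = −153.2.
Solving gives a = 0.07342, b = −0.81142.
|∇z| = √(a²+b²) = 0.81473, so dip δ = arctan(0.81473) = 39.17°.
True thickness = vertical thickness × cos δ = 34 × cos 39.17° = 26.36 ft.

26.36 ft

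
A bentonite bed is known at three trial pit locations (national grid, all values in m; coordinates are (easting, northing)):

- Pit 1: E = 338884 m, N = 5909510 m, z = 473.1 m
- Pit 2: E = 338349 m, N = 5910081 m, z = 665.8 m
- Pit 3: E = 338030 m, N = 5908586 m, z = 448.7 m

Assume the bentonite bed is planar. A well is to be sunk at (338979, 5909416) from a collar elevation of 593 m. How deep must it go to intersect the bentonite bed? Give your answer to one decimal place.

Two edge vectors: Pit 1→Pit 2 = (-535, 571, 192.7), Pit 1→Pit 3 = (-854, -924, -24.4).
Normal n = (Pit 1→Pit 2) × (Pit 1→Pit 3) = (164122.4, -177619.8, 981974).
So ∂z/∂E = −n_x/n_z = −0.167135179 and ∂z/∂N = −n_y/n_z = 0.180880349.
Intercept c from Pit 1: 473.1 + 56639.44 − 1068914.23 = −1011801.69.
At (338979, 5909416): z_contact = −56655.32 + 1068897.23 − 1011801.69 = 440.22 m.
Depth below ground = 593 − 440.22 = 152.8 m.

152.8 m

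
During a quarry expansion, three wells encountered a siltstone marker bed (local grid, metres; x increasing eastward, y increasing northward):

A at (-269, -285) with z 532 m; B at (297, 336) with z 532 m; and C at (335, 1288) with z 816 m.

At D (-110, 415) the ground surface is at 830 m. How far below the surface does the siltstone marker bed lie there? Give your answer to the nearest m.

134 m

Let the plane be z = a·x + b·y + c.
B−A: 566a + 621b = 0;  C−A: 604a + 1573b = 284.
Solving gives a = −0.34230, b = 0.31198.
Then c = 532 − a·-269 − b·-285 = 528.84.
At (-110, 415): z_contact = 37.7 + 129.5 + 528.84 = 696.0 m.
Depth below ground = 830 − 696.0 = 134 m.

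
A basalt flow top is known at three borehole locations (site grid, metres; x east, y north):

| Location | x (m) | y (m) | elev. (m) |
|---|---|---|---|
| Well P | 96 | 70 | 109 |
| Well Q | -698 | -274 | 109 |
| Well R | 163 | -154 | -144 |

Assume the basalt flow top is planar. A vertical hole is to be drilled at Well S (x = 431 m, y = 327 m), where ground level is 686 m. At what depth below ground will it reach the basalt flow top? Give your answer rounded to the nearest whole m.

465 m

Let the plane be z = a·x + b·y + c.
Well Q−Well P: −794a − 344b = 0;  Well R−Well P: 67a − 224b = −253.
Solving gives a = −0.43320, b = 0.99989.
Then c = 109 − a·96 − b·70 = 80.60.
At (431, 327): z_contact = −186.7 + 327.0 + 80.60 = 220.8 m.
Depth below ground = 686 − 220.8 = 465 m.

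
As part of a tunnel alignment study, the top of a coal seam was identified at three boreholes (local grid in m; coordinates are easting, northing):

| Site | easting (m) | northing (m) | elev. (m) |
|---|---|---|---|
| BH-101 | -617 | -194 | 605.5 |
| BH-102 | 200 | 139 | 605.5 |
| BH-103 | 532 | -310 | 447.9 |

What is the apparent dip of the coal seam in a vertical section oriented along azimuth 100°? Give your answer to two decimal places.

8.82°

Two edge vectors: BH-101→BH-102 = (817, 333, 0), BH-101→BH-103 = (1149, -116, -157.6).
Normal n = (BH-101→BH-102) × (BH-101→BH-103) = (-52480.8, 128759.2, -477389).
So ∂z/∂easting = −n_x/n_z = −0.10993 and ∂z/∂northing = −n_y/n_z = 0.26972.
Unit vector along 100° is (sin 100°, cos 100°) = (0.9848, -0.1736).
Slope in that direction = a·(0.9848) + b·(-0.1736) = −0.15510.
Apparent dip = arctan|0.15510| = 8.82° (true dip is 16.2°, so apparent ≤ true as expected).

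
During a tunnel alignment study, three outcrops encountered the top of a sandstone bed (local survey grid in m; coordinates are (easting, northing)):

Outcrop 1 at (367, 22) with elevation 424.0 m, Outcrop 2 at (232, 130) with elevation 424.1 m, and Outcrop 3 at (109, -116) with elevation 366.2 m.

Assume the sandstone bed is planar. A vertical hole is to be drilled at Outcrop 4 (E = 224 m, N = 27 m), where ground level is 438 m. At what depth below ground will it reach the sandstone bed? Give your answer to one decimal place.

32.3 m

Two edge vectors: Outcrop 1→Outcrop 2 = (-135, 108, 0.1), Outcrop 1→Outcrop 3 = (-258, -138, -57.8).
Normal n = (Outcrop 1→Outcrop 2) × (Outcrop 1→Outcrop 3) = (-6228.6, -7828.8, 46494).
So ∂z/∂E = −n_x/n_z = 0.13397 and ∂z/∂N = −n_y/n_z = 0.16838.
Intercept c from Outcrop 1: 424 − 49.17 − 3.70 = 371.13.
At (224, 27): z_contact = 30.01 + 4.55 + 371.13 = 405.68 m.
Depth below ground = 438 − 405.68 = 32.3 m.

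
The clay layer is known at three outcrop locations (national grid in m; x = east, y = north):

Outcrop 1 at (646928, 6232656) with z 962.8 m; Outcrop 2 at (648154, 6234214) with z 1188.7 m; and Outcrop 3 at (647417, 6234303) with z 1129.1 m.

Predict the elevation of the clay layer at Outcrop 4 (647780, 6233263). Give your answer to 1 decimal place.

Two edge vectors: Outcrop 1→Outcrop 2 = (1226, 1558, 225.9), Outcrop 1→Outcrop 3 = (489, 1647, 166.3).
Normal n = (Outcrop 1→Outcrop 2) × (Outcrop 1→Outcrop 3) = (-112961.9, -93418.7, 1257360).
So ∂z/∂x = −n_x/n_z = 0.089840539 and ∂z/∂y = −n_y/n_z = 0.074297496.
Intercept c from Outcrop 1: 962.8 − 58120.36 − 463070.74 = −520228.30.
At (647780, 6233263): z = 58196.9 + 463115.8 − 520228.30 = 1084.4 m.

1084.4 m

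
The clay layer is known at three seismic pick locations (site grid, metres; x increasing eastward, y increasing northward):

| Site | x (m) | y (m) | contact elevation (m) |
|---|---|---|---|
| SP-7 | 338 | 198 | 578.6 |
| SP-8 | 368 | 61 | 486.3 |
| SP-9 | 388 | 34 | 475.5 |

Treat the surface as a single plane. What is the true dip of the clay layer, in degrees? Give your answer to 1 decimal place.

43.4°

Let the plane be z = a·x + b·y + c.
SP-8−SP-7: 30a − 137b = −92.3;  SP-9−SP-7: 50a − 164b = −103.1.
Solving gives a = 0.52461, b = 0.78860.
Gradient magnitude |∇z| = √(a² + b²) = √(0.27522 + 0.62189) = 0.94716.
True dip = arctan(0.94716) = 43.4°, dipping toward SSW (azimuth ≈ 214°).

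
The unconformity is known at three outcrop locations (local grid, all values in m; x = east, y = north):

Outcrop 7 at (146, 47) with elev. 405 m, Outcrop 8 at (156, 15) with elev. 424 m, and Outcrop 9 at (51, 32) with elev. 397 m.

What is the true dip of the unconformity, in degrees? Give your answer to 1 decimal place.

29.5°

Let the plane be z = a·x + b·y + c.
Outcrop 8−Outcrop 7: 10a − 32b = 19;  Outcrop 9−Outcrop 7: −95a − 15b = −8.
Solving gives a = 0.16959, b = −0.54075.
Gradient magnitude |∇z| = √(a² + b²) = √(0.02876 + 0.29241) = 0.56672.
True dip = arctan(0.56672) = 29.5°, dipping toward NNW (azimuth ≈ 343°).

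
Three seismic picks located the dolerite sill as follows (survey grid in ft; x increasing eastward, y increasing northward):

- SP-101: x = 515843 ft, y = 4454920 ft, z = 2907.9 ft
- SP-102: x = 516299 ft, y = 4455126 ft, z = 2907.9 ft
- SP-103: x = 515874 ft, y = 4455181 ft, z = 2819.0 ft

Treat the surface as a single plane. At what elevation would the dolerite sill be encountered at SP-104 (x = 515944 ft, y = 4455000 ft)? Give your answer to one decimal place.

Two edge vectors: SP-101→SP-102 = (456, 206, 0), SP-101→SP-103 = (31, 261, -88.9).
Normal n = (SP-101→SP-102) × (SP-101→SP-103) = (-18313.4, 40538.4, 112630).
So ∂z/∂x = −n_x/n_z = 0.162597887 and ∂z/∂y = −n_y/n_z = −0.359925420.
Intercept c from SP-101: 2907.9 − 83874.98 + 1603438.95 = 1522471.87.
At (515944, 4455000): z = 83891.4 − 1603467.7 + 1522471.87 = 2895.5 ft.

2895.5 ft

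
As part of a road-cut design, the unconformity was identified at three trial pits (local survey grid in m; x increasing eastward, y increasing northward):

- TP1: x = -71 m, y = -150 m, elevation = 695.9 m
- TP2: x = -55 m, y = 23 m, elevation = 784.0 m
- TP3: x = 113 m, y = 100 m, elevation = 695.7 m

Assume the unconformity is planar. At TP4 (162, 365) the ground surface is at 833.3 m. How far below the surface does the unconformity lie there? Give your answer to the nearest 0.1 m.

22.1 m

Let the plane be z = a·x + b·y + c.
TP2−TP1: 16a + 173b = 88.1;  TP3−TP1: 184a + 250b = −0.2.
Solving gives a = −0.79260, b = 0.58255.
Then c = 695.9 − a·-71 − b·-150 = 727.01.
At (162, 365): z_contact = −128.40 + 212.63 + 727.01 = 811.24 m.
Depth below ground = 833.3 − 811.24 = 22.1 m.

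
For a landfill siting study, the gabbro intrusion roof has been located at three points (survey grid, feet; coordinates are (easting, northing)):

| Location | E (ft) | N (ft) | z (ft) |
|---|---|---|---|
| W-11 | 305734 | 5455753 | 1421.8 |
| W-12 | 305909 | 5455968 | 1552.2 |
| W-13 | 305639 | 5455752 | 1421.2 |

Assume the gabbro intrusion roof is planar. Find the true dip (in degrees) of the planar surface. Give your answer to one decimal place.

Two edge vectors: W-11→W-12 = (175, 215, 130.4), W-11→W-13 = (-95, -1, -0.6).
Normal n = (W-11→W-12) × (W-11→W-13) = (1.4, -12283, 20250).
So ∂z/∂E = −n_x/n_z = −0.00007 and ∂z/∂N = −n_y/n_z = 0.60657.
Gradient magnitude |∇z| = √(a² + b²) = √(0.00000 + 0.36792) = 0.60657.
True dip = arctan(0.60657) = 31.2°, dipping toward S (azimuth ≈ 180°).

31.2°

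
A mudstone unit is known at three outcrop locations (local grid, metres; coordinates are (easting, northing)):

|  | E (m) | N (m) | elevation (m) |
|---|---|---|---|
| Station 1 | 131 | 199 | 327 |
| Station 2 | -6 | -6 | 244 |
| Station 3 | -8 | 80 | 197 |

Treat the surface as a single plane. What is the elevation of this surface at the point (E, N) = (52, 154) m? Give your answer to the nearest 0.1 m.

241.5 m

Let the plane be z = a·E + b·N + c.
Station 2−Station 1: −137a − 205b = −83;  Station 3−Station 1: −139a − 119b = −130.
Solving gives a = 1.37574, b = −0.51452.
Then c = 327 − a·131 − b·199 = 249.17.
At (52, 154): z = 71.5 − 79.2 + 249.17 = 241.5 m.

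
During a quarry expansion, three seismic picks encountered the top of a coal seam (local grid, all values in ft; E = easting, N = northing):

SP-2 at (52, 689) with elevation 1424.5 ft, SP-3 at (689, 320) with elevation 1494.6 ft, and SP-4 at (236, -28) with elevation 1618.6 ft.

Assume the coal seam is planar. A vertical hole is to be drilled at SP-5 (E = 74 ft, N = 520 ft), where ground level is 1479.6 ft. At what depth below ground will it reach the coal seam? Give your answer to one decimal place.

Let the plane be z = a·E + b·N + c.
SP-3−SP-2: 637a − 369b = 70.1;  SP-4−SP-2: 184a − 717b = 194.1.
Solving gives a = −0.05494, b = −0.28481.
Then c = 1424.5 − a·52 − b·689 = 1623.59.
At (74, 520): z_contact = −4.07 − 148.10 + 1623.59 = 1471.42 ft.
Depth below ground = 1479.6 − 1471.42 = 8.2 ft.

8.2 ft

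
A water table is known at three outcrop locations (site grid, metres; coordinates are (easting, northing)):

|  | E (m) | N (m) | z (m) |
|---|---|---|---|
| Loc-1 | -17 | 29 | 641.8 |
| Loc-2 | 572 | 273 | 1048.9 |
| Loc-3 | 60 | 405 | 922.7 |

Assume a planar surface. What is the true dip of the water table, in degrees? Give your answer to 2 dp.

Let the plane be z = a·E + b·N + c.
Loc-2−Loc-1: 589a + 244b = 407.1;  Loc-3−Loc-1: 77a + 376b = 280.9.
Solving gives a = 0.41707, b = 0.66166.
Gradient magnitude |∇z| = √(a² + b²) = √(0.17395 + 0.43780) = 0.78214.
True dip = arctan(0.78214) = 38.03°, dipping toward SSW (azimuth ≈ 212°).

38.03°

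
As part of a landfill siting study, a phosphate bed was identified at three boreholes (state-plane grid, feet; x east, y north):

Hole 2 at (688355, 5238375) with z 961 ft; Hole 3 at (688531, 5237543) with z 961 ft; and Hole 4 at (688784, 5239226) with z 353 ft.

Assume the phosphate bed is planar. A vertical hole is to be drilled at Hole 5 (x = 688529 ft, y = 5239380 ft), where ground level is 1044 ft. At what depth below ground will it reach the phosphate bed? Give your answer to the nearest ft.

Let the plane be z = a·x + b·y + c.
Hole 3−Hole 2: 176a − 832b = 0;  Hole 4−Hole 2: 429a + 851b = −608.
Solving gives a = −0.99832644, b = −0.21118444.
Then c = 961 − a·688355 − b·5238375 = 1794427.28.
At (688529, 5239380): z_contact = −687376.7 − 1106475.5 + 1794427.28 = 575.1 ft.
Depth below ground = 1044 − 575.1 = 469 ft.

469 ft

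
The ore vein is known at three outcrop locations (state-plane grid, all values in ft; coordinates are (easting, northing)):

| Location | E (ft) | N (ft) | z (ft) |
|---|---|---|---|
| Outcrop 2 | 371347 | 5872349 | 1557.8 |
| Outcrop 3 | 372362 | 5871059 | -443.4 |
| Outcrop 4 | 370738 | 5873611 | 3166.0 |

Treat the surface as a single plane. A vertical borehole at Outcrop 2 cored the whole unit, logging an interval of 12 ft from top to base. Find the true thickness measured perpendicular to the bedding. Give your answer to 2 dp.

Two edge vectors: Outcrop 2→Outcrop 3 = (1015, -1290, -2001.2), Outcrop 2→Outcrop 4 = (-609, 1262, 1608.2).
Normal n = (Outcrop 2→Outcrop 3) × (Outcrop 2→Outcrop 4) = (450936.4, -413592.2, 495320).
So ∂z/∂E = −n_x/n_z = −0.91039 and ∂z/∂N = −n_y/n_z = 0.83500.
|∇z| = √(a²+b²) = 1.23533, so dip δ = arctan(1.23533) = 51.01°.
True thickness = vertical thickness × cos δ = 12 × cos 51.01° = 7.55 ft.

7.55 ft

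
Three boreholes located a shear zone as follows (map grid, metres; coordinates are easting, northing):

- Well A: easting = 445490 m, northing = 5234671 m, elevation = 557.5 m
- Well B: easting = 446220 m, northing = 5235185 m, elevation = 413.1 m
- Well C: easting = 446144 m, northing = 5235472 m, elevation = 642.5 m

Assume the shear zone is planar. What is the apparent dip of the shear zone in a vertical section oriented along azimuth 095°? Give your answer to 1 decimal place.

34.7°

Let the plane be z = a·easting + b·northing + c.
Well B−Well A: 730a + 514b = −144.4;  Well C−Well A: 654a + 801b = 85.
Solving gives a = −0.64107, b = 0.62954.
Unit vector along 095° is (sin 95°, cos 95°) = (0.9962, -0.0872).
Slope in that direction = a·(0.9962) + b·(-0.0872) = −0.69350.
Apparent dip = arctan|0.69350| = 34.7° (true dip is 41.9°, so apparent ≤ true as expected).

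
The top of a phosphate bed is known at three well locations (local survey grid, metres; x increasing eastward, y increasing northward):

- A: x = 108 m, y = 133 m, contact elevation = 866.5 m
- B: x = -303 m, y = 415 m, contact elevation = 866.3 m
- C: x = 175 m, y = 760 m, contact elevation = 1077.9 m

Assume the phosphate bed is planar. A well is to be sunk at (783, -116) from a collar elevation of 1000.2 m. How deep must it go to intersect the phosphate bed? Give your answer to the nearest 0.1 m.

66.1 m

Let the plane be z = a·x + b·y + c.
B−A: −411a + 282b = −0.2;  C−A: 67a + 627b = 211.4.
Solving gives a = 0.21599, b = 0.31408.
Then c = 866.5 − a·108 − b·133 = 801.40.
At (783, -116): z_contact = 169.12 − 36.43 + 801.40 = 934.09 m.
Depth below ground = 1000.2 − 934.09 = 66.1 m.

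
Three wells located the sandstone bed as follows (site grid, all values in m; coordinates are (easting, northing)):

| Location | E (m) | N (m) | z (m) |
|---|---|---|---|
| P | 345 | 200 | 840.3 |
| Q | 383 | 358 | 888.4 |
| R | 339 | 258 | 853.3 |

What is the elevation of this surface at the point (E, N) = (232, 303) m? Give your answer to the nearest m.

Two edge vectors: P→Q = (38, 158, 48.1), P→R = (-6, 58, 13).
Normal n = (P→Q) × (P→R) = (-735.8, -782.6, 3152).
So ∂z/∂E = −n_x/n_z = 0.23344 and ∂z/∂N = −n_y/n_z = 0.24829.
Intercept c from P: 840.3 − 80.54 − 49.66 = 710.11.
At (232, 303): z = 54.2 + 75.2 + 710.11 = 839.5 m.

839 m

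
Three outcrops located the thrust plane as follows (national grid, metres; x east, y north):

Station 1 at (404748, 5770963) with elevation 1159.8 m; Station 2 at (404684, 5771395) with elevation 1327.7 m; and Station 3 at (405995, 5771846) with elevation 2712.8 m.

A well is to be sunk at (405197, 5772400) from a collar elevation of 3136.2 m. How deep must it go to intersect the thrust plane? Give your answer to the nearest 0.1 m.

836.7 m

Two edge vectors: Station 1→Station 2 = (-64, 432, 167.9), Station 1→Station 3 = (1247, 883, 1553).
Normal n = (Station 1→Station 2) × (Station 1→Station 3) = (522640.3, 308763.3, -595216).
So ∂z/∂x = −n_x/n_z = 0.878068298 and ∂z/∂y = −n_y/n_z = 0.518741600.
Intercept c from Station 1: 1159.8 − 355396.39 − 2993638.58 = −3347875.17.
At (405197, 5772400): z_contact = 355790.64 + 2994384.01 − 3347875.17 = 2299.48 m.
Depth below ground = 3136.2 − 2299.48 = 836.7 m.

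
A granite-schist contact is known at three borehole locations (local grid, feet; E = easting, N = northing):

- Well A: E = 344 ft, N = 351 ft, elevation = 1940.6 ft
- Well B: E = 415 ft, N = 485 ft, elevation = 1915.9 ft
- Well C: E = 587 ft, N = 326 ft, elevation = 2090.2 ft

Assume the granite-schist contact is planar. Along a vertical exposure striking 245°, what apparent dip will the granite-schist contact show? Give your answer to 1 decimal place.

17.1°

Let the plane be z = a·E + b·N + c.
Well B−Well A: 71a + 134b = −24.7;  Well C−Well A: 243a − 25b = 149.6.
Solving gives a = 0.56583, b = −0.48413.
Unit vector along 245° is (sin 245°, cos 245°) = (-0.9063, -0.4226).
Slope in that direction = a·(-0.9063) + b·(-0.4226) = −0.30821.
Apparent dip = arctan|0.30821| = 17.1° (true dip is 36.7°, so apparent ≤ true as expected).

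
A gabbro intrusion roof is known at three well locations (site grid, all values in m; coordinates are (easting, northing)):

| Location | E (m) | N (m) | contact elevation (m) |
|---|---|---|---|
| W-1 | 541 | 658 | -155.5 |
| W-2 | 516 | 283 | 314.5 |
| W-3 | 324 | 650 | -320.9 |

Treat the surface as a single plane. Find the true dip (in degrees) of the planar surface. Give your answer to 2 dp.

56.97°

Two edge vectors: W-1→W-2 = (-25, -375, 470), W-1→W-3 = (-217, -8, -165.4).
Normal n = (W-1→W-2) × (W-1→W-3) = (65785, -106125, -81175).
So ∂z/∂E = −n_x/n_z = 0.81041 and ∂z/∂N = −n_y/n_z = −1.30736.
Gradient magnitude |∇z| = √(a² + b²) = √(0.65676 + 1.70919) = 1.53817.
True dip = arctan(1.53817) = 56.97°, dipping toward NNW (azimuth ≈ 328°).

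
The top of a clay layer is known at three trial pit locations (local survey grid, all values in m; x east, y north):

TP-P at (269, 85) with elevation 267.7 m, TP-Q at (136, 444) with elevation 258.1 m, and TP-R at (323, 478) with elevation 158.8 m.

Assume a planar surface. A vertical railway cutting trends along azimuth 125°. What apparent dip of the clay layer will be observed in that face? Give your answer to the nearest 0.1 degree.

Two edge vectors: TP-P→TP-Q = (-133, 359, -9.6), TP-P→TP-R = (54, 393, -108.9).
Normal n = (TP-P→TP-Q) × (TP-P→TP-R) = (-35322.3, -15002.1, -71655).
So ∂z/∂x = −n_x/n_z = −0.49295 and ∂z/∂y = −n_y/n_z = −0.20937.
Unit vector along 125° is (sin 125°, cos 125°) = (0.8192, -0.5736).
Slope in that direction = a·(0.8192) + b·(-0.5736) = −0.28371.
Apparent dip = arctan|0.28371| = 15.8° (true dip is 28.2°, so apparent ≤ true as expected).

15.8°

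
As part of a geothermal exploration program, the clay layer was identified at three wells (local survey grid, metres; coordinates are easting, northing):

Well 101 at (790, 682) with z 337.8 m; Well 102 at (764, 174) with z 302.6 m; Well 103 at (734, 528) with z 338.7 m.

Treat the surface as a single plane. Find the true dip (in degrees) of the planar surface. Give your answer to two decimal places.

Let the plane be z = a·easting + b·northing + c.
Well 102−Well 101: −26a − 508b = −35.2;  Well 103−Well 101: −56a − 154b = 0.9.
Solving gives a = −0.24047, b = 0.08160.
Gradient magnitude |∇z| = √(a² + b²) = √(0.05782 + 0.00666) = 0.25394.
True dip = arctan(0.25394) = 14.25°, dipping toward ESE (azimuth ≈ 109°).

14.25°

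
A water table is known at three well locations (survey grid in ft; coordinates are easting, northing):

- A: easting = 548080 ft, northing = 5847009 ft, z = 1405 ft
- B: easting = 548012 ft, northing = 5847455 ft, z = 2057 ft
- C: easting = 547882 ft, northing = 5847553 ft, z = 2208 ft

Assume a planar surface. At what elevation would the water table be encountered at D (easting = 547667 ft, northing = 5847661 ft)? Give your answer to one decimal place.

Let the plane be z = a·easting + b·northing + c.
B−A: −68a + 446b = 652;  C−A: −198a + 544b = 803.
Solving gives a = −0.067230493, b = 1.451633019.
Then c = 1405 − a·548080 − b·5847009 = −8449458.64.
At (547667, 5847661): z = −36819.9 + 8488657.8 − 8449458.64 = 2379.2 ft.

2379.2 ft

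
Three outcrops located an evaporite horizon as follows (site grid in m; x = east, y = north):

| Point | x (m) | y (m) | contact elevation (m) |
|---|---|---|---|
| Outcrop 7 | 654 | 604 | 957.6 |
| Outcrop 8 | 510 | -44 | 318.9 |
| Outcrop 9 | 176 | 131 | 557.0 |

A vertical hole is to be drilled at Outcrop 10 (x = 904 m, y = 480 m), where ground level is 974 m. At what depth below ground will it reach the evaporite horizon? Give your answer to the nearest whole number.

Two edge vectors: Outcrop 7→Outcrop 8 = (-144, -648, -638.7), Outcrop 7→Outcrop 9 = (-478, -473, -400.6).
Normal n = (Outcrop 7→Outcrop 8) × (Outcrop 7→Outcrop 9) = (-42516.3, 247612.2, -241632).
So ∂z/∂x = −n_x/n_z = −0.17595 and ∂z/∂y = −n_y/n_z = 1.02475.
Intercept c from Outcrop 7: 957.6 + 115.07 − 618.95 = 453.73.
At (904, 480): z_contact = −159.1 + 491.9 + 453.73 = 786.5 m.
Depth below ground = 974 − 786.5 = 187 m.

187 m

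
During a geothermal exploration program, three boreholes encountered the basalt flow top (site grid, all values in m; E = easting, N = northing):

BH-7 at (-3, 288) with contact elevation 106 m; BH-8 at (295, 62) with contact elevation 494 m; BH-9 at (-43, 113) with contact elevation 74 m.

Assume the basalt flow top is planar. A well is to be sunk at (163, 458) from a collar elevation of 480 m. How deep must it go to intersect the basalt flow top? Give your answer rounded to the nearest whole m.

187 m

Two edge vectors: BH-7→BH-8 = (298, -226, 388), BH-7→BH-9 = (-40, -175, -32).
Normal n = (BH-7→BH-8) × (BH-7→BH-9) = (75132, -5984, -61190).
So ∂z/∂E = −n_x/n_z = 1.22785 and ∂z/∂N = −n_y/n_z = −0.09779.
Intercept c from BH-7: 106 + 3.68 + 28.16 = 137.85.
At (163, 458): z_contact = 200.1 − 44.8 + 137.85 = 293.2 m.
Depth below ground = 480 − 293.2 = 187 m.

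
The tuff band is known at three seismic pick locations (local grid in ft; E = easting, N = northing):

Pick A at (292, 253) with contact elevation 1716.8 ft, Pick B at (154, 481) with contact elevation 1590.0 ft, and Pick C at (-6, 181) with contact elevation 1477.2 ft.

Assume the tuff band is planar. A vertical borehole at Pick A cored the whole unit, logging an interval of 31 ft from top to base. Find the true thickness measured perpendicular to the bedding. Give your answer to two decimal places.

23.96 ft

Let the plane be z = a·E + b·N + c.
Pick B−Pick A: −138a + 228b = −126.8;  Pick C−Pick A: −298a − 72b = −239.6.
Solving gives a = 0.81867, b = −0.06063.
|∇z| = √(a²+b²) = 0.82092, so dip δ = arctan(0.82092) = 39.38°.
True thickness = vertical thickness × cos δ = 31 × cos 39.38° = 23.96 ft.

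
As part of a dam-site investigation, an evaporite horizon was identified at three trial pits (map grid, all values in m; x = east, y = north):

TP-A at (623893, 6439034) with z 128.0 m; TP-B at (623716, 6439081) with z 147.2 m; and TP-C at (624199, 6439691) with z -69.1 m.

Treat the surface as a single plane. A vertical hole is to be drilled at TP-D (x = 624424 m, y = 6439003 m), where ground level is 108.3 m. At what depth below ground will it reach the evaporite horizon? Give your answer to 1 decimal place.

Two edge vectors: TP-A→TP-B = (-177, 47, 19.2), TP-A→TP-C = (306, 657, -197.1).
Normal n = (TP-A→TP-B) × (TP-A→TP-C) = (-21878.1, -29011.5, -130671).
So ∂z/∂x = −n_x/n_z = −0.167428886 and ∂z/∂y = −n_y/n_z = −0.222019423.
Intercept c from TP-A: 128 + 104457.71 + 1429590.61 = 1534176.32.
At (624424, 6439003): z_contact = −104546.61 − 1429583.73 + 1534176.32 = 45.98 m.
Depth below ground = 108.3 − 45.98 = 62.3 m.

62.3 m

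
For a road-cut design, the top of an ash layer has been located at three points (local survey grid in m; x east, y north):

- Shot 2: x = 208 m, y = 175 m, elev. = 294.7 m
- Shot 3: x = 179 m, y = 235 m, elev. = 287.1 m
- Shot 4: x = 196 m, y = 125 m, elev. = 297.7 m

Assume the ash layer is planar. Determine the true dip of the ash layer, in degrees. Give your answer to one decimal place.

Two edge vectors: Shot 2→Shot 3 = (-29, 60, -7.6), Shot 2→Shot 4 = (-12, -50, 3).
Normal n = (Shot 2→Shot 3) × (Shot 2→Shot 4) = (-200, 178.2, 2170).
So ∂z/∂x = −n_x/n_z = 0.09217 and ∂z/∂y = −n_y/n_z = −0.08212.
Gradient magnitude |∇z| = √(a² + b²) = √(0.00849 + 0.00674) = 0.12344.
True dip = arctan(0.12344) = 7.0°, dipping toward NW (azimuth ≈ 312°).

7.0°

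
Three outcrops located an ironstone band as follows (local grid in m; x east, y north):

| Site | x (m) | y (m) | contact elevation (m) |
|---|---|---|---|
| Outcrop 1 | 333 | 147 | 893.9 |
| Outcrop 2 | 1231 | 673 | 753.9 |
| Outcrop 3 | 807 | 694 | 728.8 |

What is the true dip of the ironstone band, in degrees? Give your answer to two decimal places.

Let the plane be z = a·x + b·y + c.
Outcrop 2−Outcrop 1: 898a + 526b = −140;  Outcrop 3−Outcrop 1: 474a + 547b = −165.1.
Solving gives a = 0.04243, b = −0.33859.
Gradient magnitude |∇z| = √(a² + b²) = √(0.00180 + 0.11465) = 0.34124.
True dip = arctan(0.34124) = 18.84°, dipping toward N (azimuth ≈ 353°).

18.84°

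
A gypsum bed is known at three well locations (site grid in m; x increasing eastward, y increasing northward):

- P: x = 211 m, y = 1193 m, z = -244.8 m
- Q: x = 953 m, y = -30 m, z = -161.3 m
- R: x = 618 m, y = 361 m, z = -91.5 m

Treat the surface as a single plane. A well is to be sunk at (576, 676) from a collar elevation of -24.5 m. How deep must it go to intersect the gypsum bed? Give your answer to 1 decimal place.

235.7 m

Two edge vectors: P→Q = (742, -1223, 83.5), P→R = (407, -832, 153.3).
Normal n = (P→Q) × (P→R) = (-118013.9, -79764.1, -119583).
So ∂z/∂x = −n_x/n_z = −0.986879 and ∂z/∂y = −n_y/n_z = −0.667019.
Intercept c from P: -244.8 + 208.23 + 795.75 = 759.18.
At (576, 676): z_contact = −568.44 − 450.90 + 759.18 = -260.16 m.
Depth below ground = -24.5 − (-260.16) = 235.7 m.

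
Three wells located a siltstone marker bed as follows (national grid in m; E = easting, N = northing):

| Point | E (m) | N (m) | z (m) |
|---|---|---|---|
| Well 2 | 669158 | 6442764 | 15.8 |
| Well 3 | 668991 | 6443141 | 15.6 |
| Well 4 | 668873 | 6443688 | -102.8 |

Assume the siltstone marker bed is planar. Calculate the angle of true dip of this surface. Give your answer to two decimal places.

46.11°

Let the plane be z = a·E + b·N + c.
Well 3−Well 2: −167a + 377b = −0.2;  Well 4−Well 2: −285a + 924b = −118.6.
Solving gives a = −0.95016, b = −0.42142.
Gradient magnitude |∇z| = √(a² + b²) = √(0.90281 + 0.17760) = 1.03943.
True dip = arctan(1.03943) = 46.11°, dipping toward ENE (azimuth ≈ 066°).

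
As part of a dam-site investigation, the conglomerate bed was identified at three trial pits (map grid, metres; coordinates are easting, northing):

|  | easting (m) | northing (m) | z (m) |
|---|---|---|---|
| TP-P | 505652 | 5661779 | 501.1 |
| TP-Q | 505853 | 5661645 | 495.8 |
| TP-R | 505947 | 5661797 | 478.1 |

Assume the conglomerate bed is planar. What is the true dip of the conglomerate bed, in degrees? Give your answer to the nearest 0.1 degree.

5.8°

Two edge vectors: TP-P→TP-Q = (201, -134, -5.3), TP-P→TP-R = (295, 18, -23).
Normal n = (TP-P→TP-Q) × (TP-P→TP-R) = (3177.4, 3059.5, 43148).
So ∂z/∂easting = −n_x/n_z = −0.07364 and ∂z/∂northing = −n_y/n_z = −0.07091.
Gradient magnitude |∇z| = √(a² + b²) = √(0.00542 + 0.00503) = 0.10223.
True dip = arctan(0.10223) = 5.8°, dipping toward NE (azimuth ≈ 046°).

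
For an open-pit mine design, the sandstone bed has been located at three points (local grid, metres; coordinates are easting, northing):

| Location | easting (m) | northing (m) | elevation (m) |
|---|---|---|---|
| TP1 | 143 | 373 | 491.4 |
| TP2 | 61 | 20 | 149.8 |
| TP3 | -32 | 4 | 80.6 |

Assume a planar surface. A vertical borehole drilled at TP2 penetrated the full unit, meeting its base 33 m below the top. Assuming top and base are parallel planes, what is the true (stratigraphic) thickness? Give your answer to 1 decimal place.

Let the plane be z = a·easting + b·northing + c.
TP2−TP1: −82a − 353b = −341.6;  TP3−TP1: −175a − 369b = −410.8.
Solving gives a = 0.60164, b = 0.82795.
|∇z| = √(a²+b²) = 1.02346, so dip δ = arctan(1.02346) = 45.66°.
True thickness = vertical thickness × cos δ = 33 × cos 45.66° = 23.1 m.

23.1 m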